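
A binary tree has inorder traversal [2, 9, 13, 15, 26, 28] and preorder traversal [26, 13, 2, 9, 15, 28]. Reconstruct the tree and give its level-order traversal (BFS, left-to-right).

Inorder:  [2, 9, 13, 15, 26, 28]
Preorder: [26, 13, 2, 9, 15, 28]
Algorithm: preorder visits root first, so consume preorder in order;
for each root, split the current inorder slice at that value into
left-subtree inorder and right-subtree inorder, then recurse.
Recursive splits:
  root=26; inorder splits into left=[2, 9, 13, 15], right=[28]
  root=13; inorder splits into left=[2, 9], right=[15]
  root=2; inorder splits into left=[], right=[9]
  root=9; inorder splits into left=[], right=[]
  root=15; inorder splits into left=[], right=[]
  root=28; inorder splits into left=[], right=[]
Reconstructed level-order: [26, 13, 28, 2, 15, 9]


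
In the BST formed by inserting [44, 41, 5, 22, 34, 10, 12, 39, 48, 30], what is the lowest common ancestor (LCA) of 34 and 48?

Tree insertion order: [44, 41, 5, 22, 34, 10, 12, 39, 48, 30]
Tree (level-order array): [44, 41, 48, 5, None, None, None, None, 22, 10, 34, None, 12, 30, 39]
In a BST, the LCA of p=34, q=48 is the first node v on the
root-to-leaf path with p <= v <= q (go left if both < v, right if both > v).
Walk from root:
  at 44: 34 <= 44 <= 48, this is the LCA
LCA = 44


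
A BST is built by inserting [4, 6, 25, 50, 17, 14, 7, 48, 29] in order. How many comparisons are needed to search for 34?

Search path for 34: 4 -> 6 -> 25 -> 50 -> 48 -> 29
Found: False
Comparisons: 6


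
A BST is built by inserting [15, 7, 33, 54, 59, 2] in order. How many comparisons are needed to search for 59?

Search path for 59: 15 -> 33 -> 54 -> 59
Found: True
Comparisons: 4


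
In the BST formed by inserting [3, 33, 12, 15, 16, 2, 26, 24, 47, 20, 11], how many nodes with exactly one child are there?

Tree built from: [3, 33, 12, 15, 16, 2, 26, 24, 47, 20, 11]
Tree (level-order array): [3, 2, 33, None, None, 12, 47, 11, 15, None, None, None, None, None, 16, None, 26, 24, None, 20]
Rule: These are nodes with exactly 1 non-null child.
Per-node child counts:
  node 3: 2 child(ren)
  node 2: 0 child(ren)
  node 33: 2 child(ren)
  node 12: 2 child(ren)
  node 11: 0 child(ren)
  node 15: 1 child(ren)
  node 16: 1 child(ren)
  node 26: 1 child(ren)
  node 24: 1 child(ren)
  node 20: 0 child(ren)
  node 47: 0 child(ren)
Matching nodes: [15, 16, 26, 24]
Count of nodes with exactly one child: 4


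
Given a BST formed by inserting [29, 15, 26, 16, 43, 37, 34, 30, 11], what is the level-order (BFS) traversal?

Tree insertion order: [29, 15, 26, 16, 43, 37, 34, 30, 11]
Tree (level-order array): [29, 15, 43, 11, 26, 37, None, None, None, 16, None, 34, None, None, None, 30]
BFS from the root, enqueuing left then right child of each popped node:
  queue [29] -> pop 29, enqueue [15, 43], visited so far: [29]
  queue [15, 43] -> pop 15, enqueue [11, 26], visited so far: [29, 15]
  queue [43, 11, 26] -> pop 43, enqueue [37], visited so far: [29, 15, 43]
  queue [11, 26, 37] -> pop 11, enqueue [none], visited so far: [29, 15, 43, 11]
  queue [26, 37] -> pop 26, enqueue [16], visited so far: [29, 15, 43, 11, 26]
  queue [37, 16] -> pop 37, enqueue [34], visited so far: [29, 15, 43, 11, 26, 37]
  queue [16, 34] -> pop 16, enqueue [none], visited so far: [29, 15, 43, 11, 26, 37, 16]
  queue [34] -> pop 34, enqueue [30], visited so far: [29, 15, 43, 11, 26, 37, 16, 34]
  queue [30] -> pop 30, enqueue [none], visited so far: [29, 15, 43, 11, 26, 37, 16, 34, 30]
Result: [29, 15, 43, 11, 26, 37, 16, 34, 30]


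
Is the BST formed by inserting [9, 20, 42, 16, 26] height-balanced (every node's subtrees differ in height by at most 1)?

Tree (level-order array): [9, None, 20, 16, 42, None, None, 26]
Definition: a tree is height-balanced if, at every node, |h(left) - h(right)| <= 1 (empty subtree has height -1).
Bottom-up per-node check:
  node 16: h_left=-1, h_right=-1, diff=0 [OK], height=0
  node 26: h_left=-1, h_right=-1, diff=0 [OK], height=0
  node 42: h_left=0, h_right=-1, diff=1 [OK], height=1
  node 20: h_left=0, h_right=1, diff=1 [OK], height=2
  node 9: h_left=-1, h_right=2, diff=3 [FAIL (|-1-2|=3 > 1)], height=3
Node 9 violates the condition: |-1 - 2| = 3 > 1.
Result: Not balanced


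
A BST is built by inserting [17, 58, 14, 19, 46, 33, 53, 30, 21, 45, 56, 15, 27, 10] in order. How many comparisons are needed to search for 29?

Search path for 29: 17 -> 58 -> 19 -> 46 -> 33 -> 30 -> 21 -> 27
Found: False
Comparisons: 8


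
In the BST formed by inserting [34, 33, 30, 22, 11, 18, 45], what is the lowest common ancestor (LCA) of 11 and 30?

Tree insertion order: [34, 33, 30, 22, 11, 18, 45]
Tree (level-order array): [34, 33, 45, 30, None, None, None, 22, None, 11, None, None, 18]
In a BST, the LCA of p=11, q=30 is the first node v on the
root-to-leaf path with p <= v <= q (go left if both < v, right if both > v).
Walk from root:
  at 34: both 11 and 30 < 34, go left
  at 33: both 11 and 30 < 33, go left
  at 30: 11 <= 30 <= 30, this is the LCA
LCA = 30


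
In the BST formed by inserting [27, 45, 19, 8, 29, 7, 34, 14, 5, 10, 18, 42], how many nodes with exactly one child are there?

Tree built from: [27, 45, 19, 8, 29, 7, 34, 14, 5, 10, 18, 42]
Tree (level-order array): [27, 19, 45, 8, None, 29, None, 7, 14, None, 34, 5, None, 10, 18, None, 42]
Rule: These are nodes with exactly 1 non-null child.
Per-node child counts:
  node 27: 2 child(ren)
  node 19: 1 child(ren)
  node 8: 2 child(ren)
  node 7: 1 child(ren)
  node 5: 0 child(ren)
  node 14: 2 child(ren)
  node 10: 0 child(ren)
  node 18: 0 child(ren)
  node 45: 1 child(ren)
  node 29: 1 child(ren)
  node 34: 1 child(ren)
  node 42: 0 child(ren)
Matching nodes: [19, 7, 45, 29, 34]
Count of nodes with exactly one child: 5


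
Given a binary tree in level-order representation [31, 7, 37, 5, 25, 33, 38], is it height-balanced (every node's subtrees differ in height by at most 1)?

Tree (level-order array): [31, 7, 37, 5, 25, 33, 38]
Definition: a tree is height-balanced if, at every node, |h(left) - h(right)| <= 1 (empty subtree has height -1).
Bottom-up per-node check:
  node 5: h_left=-1, h_right=-1, diff=0 [OK], height=0
  node 25: h_left=-1, h_right=-1, diff=0 [OK], height=0
  node 7: h_left=0, h_right=0, diff=0 [OK], height=1
  node 33: h_left=-1, h_right=-1, diff=0 [OK], height=0
  node 38: h_left=-1, h_right=-1, diff=0 [OK], height=0
  node 37: h_left=0, h_right=0, diff=0 [OK], height=1
  node 31: h_left=1, h_right=1, diff=0 [OK], height=2
All nodes satisfy the balance condition.
Result: Balanced


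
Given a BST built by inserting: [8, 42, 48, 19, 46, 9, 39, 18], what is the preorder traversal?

Tree insertion order: [8, 42, 48, 19, 46, 9, 39, 18]
Tree (level-order array): [8, None, 42, 19, 48, 9, 39, 46, None, None, 18]
Preorder traversal: [8, 42, 19, 9, 18, 39, 48, 46]


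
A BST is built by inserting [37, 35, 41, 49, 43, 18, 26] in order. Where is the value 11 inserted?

Starting tree (level order): [37, 35, 41, 18, None, None, 49, None, 26, 43]
Insertion path: 37 -> 35 -> 18
Result: insert 11 as left child of 18
Final tree (level order): [37, 35, 41, 18, None, None, 49, 11, 26, 43]


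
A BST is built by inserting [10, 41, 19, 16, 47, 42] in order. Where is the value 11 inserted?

Starting tree (level order): [10, None, 41, 19, 47, 16, None, 42]
Insertion path: 10 -> 41 -> 19 -> 16
Result: insert 11 as left child of 16
Final tree (level order): [10, None, 41, 19, 47, 16, None, 42, None, 11]


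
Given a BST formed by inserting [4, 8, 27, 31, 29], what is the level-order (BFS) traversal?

Tree insertion order: [4, 8, 27, 31, 29]
Tree (level-order array): [4, None, 8, None, 27, None, 31, 29]
BFS from the root, enqueuing left then right child of each popped node:
  queue [4] -> pop 4, enqueue [8], visited so far: [4]
  queue [8] -> pop 8, enqueue [27], visited so far: [4, 8]
  queue [27] -> pop 27, enqueue [31], visited so far: [4, 8, 27]
  queue [31] -> pop 31, enqueue [29], visited so far: [4, 8, 27, 31]
  queue [29] -> pop 29, enqueue [none], visited so far: [4, 8, 27, 31, 29]
Result: [4, 8, 27, 31, 29]


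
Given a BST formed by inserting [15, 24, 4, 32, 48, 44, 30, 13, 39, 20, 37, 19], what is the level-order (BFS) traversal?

Tree insertion order: [15, 24, 4, 32, 48, 44, 30, 13, 39, 20, 37, 19]
Tree (level-order array): [15, 4, 24, None, 13, 20, 32, None, None, 19, None, 30, 48, None, None, None, None, 44, None, 39, None, 37]
BFS from the root, enqueuing left then right child of each popped node:
  queue [15] -> pop 15, enqueue [4, 24], visited so far: [15]
  queue [4, 24] -> pop 4, enqueue [13], visited so far: [15, 4]
  queue [24, 13] -> pop 24, enqueue [20, 32], visited so far: [15, 4, 24]
  queue [13, 20, 32] -> pop 13, enqueue [none], visited so far: [15, 4, 24, 13]
  queue [20, 32] -> pop 20, enqueue [19], visited so far: [15, 4, 24, 13, 20]
  queue [32, 19] -> pop 32, enqueue [30, 48], visited so far: [15, 4, 24, 13, 20, 32]
  queue [19, 30, 48] -> pop 19, enqueue [none], visited so far: [15, 4, 24, 13, 20, 32, 19]
  queue [30, 48] -> pop 30, enqueue [none], visited so far: [15, 4, 24, 13, 20, 32, 19, 30]
  queue [48] -> pop 48, enqueue [44], visited so far: [15, 4, 24, 13, 20, 32, 19, 30, 48]
  queue [44] -> pop 44, enqueue [39], visited so far: [15, 4, 24, 13, 20, 32, 19, 30, 48, 44]
  queue [39] -> pop 39, enqueue [37], visited so far: [15, 4, 24, 13, 20, 32, 19, 30, 48, 44, 39]
  queue [37] -> pop 37, enqueue [none], visited so far: [15, 4, 24, 13, 20, 32, 19, 30, 48, 44, 39, 37]
Result: [15, 4, 24, 13, 20, 32, 19, 30, 48, 44, 39, 37]


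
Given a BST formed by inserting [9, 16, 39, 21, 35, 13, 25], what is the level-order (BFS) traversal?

Tree insertion order: [9, 16, 39, 21, 35, 13, 25]
Tree (level-order array): [9, None, 16, 13, 39, None, None, 21, None, None, 35, 25]
BFS from the root, enqueuing left then right child of each popped node:
  queue [9] -> pop 9, enqueue [16], visited so far: [9]
  queue [16] -> pop 16, enqueue [13, 39], visited so far: [9, 16]
  queue [13, 39] -> pop 13, enqueue [none], visited so far: [9, 16, 13]
  queue [39] -> pop 39, enqueue [21], visited so far: [9, 16, 13, 39]
  queue [21] -> pop 21, enqueue [35], visited so far: [9, 16, 13, 39, 21]
  queue [35] -> pop 35, enqueue [25], visited so far: [9, 16, 13, 39, 21, 35]
  queue [25] -> pop 25, enqueue [none], visited so far: [9, 16, 13, 39, 21, 35, 25]
Result: [9, 16, 13, 39, 21, 35, 25]


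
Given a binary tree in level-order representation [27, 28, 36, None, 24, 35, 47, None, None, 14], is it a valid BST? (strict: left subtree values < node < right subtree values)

Level-order array: [27, 28, 36, None, 24, 35, 47, None, None, 14]
Validate using subtree bounds (lo, hi): at each node, require lo < value < hi,
then recurse left with hi=value and right with lo=value.
Preorder trace (stopping at first violation):
  at node 27 with bounds (-inf, +inf): OK
  at node 28 with bounds (-inf, 27): VIOLATION
Node 28 violates its bound: not (-inf < 28 < 27).
Result: Not a valid BST


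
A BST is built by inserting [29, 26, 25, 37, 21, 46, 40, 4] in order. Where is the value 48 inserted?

Starting tree (level order): [29, 26, 37, 25, None, None, 46, 21, None, 40, None, 4]
Insertion path: 29 -> 37 -> 46
Result: insert 48 as right child of 46
Final tree (level order): [29, 26, 37, 25, None, None, 46, 21, None, 40, 48, 4]


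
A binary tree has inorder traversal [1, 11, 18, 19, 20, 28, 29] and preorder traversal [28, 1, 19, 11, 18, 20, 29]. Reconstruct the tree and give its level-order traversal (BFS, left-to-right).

Inorder:  [1, 11, 18, 19, 20, 28, 29]
Preorder: [28, 1, 19, 11, 18, 20, 29]
Algorithm: preorder visits root first, so consume preorder in order;
for each root, split the current inorder slice at that value into
left-subtree inorder and right-subtree inorder, then recurse.
Recursive splits:
  root=28; inorder splits into left=[1, 11, 18, 19, 20], right=[29]
  root=1; inorder splits into left=[], right=[11, 18, 19, 20]
  root=19; inorder splits into left=[11, 18], right=[20]
  root=11; inorder splits into left=[], right=[18]
  root=18; inorder splits into left=[], right=[]
  root=20; inorder splits into left=[], right=[]
  root=29; inorder splits into left=[], right=[]
Reconstructed level-order: [28, 1, 29, 19, 11, 20, 18]


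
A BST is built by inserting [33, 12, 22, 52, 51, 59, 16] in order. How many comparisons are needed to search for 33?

Search path for 33: 33
Found: True
Comparisons: 1


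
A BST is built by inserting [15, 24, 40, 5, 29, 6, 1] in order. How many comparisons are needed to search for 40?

Search path for 40: 15 -> 24 -> 40
Found: True
Comparisons: 3


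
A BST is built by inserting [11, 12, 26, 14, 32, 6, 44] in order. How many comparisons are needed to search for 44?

Search path for 44: 11 -> 12 -> 26 -> 32 -> 44
Found: True
Comparisons: 5


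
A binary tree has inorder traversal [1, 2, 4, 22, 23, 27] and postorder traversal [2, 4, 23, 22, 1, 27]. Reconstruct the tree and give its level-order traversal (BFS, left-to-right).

Inorder:   [1, 2, 4, 22, 23, 27]
Postorder: [2, 4, 23, 22, 1, 27]
Algorithm: postorder visits root last, so walk postorder right-to-left;
each value is the root of the current inorder slice — split it at that
value, recurse on the right subtree first, then the left.
Recursive splits:
  root=27; inorder splits into left=[1, 2, 4, 22, 23], right=[]
  root=1; inorder splits into left=[], right=[2, 4, 22, 23]
  root=22; inorder splits into left=[2, 4], right=[23]
  root=23; inorder splits into left=[], right=[]
  root=4; inorder splits into left=[2], right=[]
  root=2; inorder splits into left=[], right=[]
Reconstructed level-order: [27, 1, 22, 4, 23, 2]


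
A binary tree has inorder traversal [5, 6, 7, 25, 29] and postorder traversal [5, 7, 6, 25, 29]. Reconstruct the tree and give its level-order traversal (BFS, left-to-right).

Inorder:   [5, 6, 7, 25, 29]
Postorder: [5, 7, 6, 25, 29]
Algorithm: postorder visits root last, so walk postorder right-to-left;
each value is the root of the current inorder slice — split it at that
value, recurse on the right subtree first, then the left.
Recursive splits:
  root=29; inorder splits into left=[5, 6, 7, 25], right=[]
  root=25; inorder splits into left=[5, 6, 7], right=[]
  root=6; inorder splits into left=[5], right=[7]
  root=7; inorder splits into left=[], right=[]
  root=5; inorder splits into left=[], right=[]
Reconstructed level-order: [29, 25, 6, 5, 7]


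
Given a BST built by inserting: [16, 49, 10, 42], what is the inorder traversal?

Tree insertion order: [16, 49, 10, 42]
Tree (level-order array): [16, 10, 49, None, None, 42]
Inorder traversal: [10, 16, 42, 49]


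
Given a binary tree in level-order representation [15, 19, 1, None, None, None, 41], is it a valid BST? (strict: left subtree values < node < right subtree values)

Level-order array: [15, 19, 1, None, None, None, 41]
Validate using subtree bounds (lo, hi): at each node, require lo < value < hi,
then recurse left with hi=value and right with lo=value.
Preorder trace (stopping at first violation):
  at node 15 with bounds (-inf, +inf): OK
  at node 19 with bounds (-inf, 15): VIOLATION
Node 19 violates its bound: not (-inf < 19 < 15).
Result: Not a valid BST


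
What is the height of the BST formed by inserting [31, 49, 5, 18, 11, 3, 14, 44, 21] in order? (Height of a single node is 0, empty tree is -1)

Insertion order: [31, 49, 5, 18, 11, 3, 14, 44, 21]
Tree (level-order array): [31, 5, 49, 3, 18, 44, None, None, None, 11, 21, None, None, None, 14]
Compute height bottom-up (empty subtree = -1):
  height(3) = 1 + max(-1, -1) = 0
  height(14) = 1 + max(-1, -1) = 0
  height(11) = 1 + max(-1, 0) = 1
  height(21) = 1 + max(-1, -1) = 0
  height(18) = 1 + max(1, 0) = 2
  height(5) = 1 + max(0, 2) = 3
  height(44) = 1 + max(-1, -1) = 0
  height(49) = 1 + max(0, -1) = 1
  height(31) = 1 + max(3, 1) = 4
Height = 4


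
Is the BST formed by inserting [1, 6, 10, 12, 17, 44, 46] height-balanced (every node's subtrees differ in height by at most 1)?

Tree (level-order array): [1, None, 6, None, 10, None, 12, None, 17, None, 44, None, 46]
Definition: a tree is height-balanced if, at every node, |h(left) - h(right)| <= 1 (empty subtree has height -1).
Bottom-up per-node check:
  node 46: h_left=-1, h_right=-1, diff=0 [OK], height=0
  node 44: h_left=-1, h_right=0, diff=1 [OK], height=1
  node 17: h_left=-1, h_right=1, diff=2 [FAIL (|-1-1|=2 > 1)], height=2
  node 12: h_left=-1, h_right=2, diff=3 [FAIL (|-1-2|=3 > 1)], height=3
  node 10: h_left=-1, h_right=3, diff=4 [FAIL (|-1-3|=4 > 1)], height=4
  node 6: h_left=-1, h_right=4, diff=5 [FAIL (|-1-4|=5 > 1)], height=5
  node 1: h_left=-1, h_right=5, diff=6 [FAIL (|-1-5|=6 > 1)], height=6
Node 17 violates the condition: |-1 - 1| = 2 > 1.
Result: Not balanced


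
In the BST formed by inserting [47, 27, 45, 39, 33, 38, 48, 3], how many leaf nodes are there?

Tree built from: [47, 27, 45, 39, 33, 38, 48, 3]
Tree (level-order array): [47, 27, 48, 3, 45, None, None, None, None, 39, None, 33, None, None, 38]
Rule: A leaf has 0 children.
Per-node child counts:
  node 47: 2 child(ren)
  node 27: 2 child(ren)
  node 3: 0 child(ren)
  node 45: 1 child(ren)
  node 39: 1 child(ren)
  node 33: 1 child(ren)
  node 38: 0 child(ren)
  node 48: 0 child(ren)
Matching nodes: [3, 38, 48]
Count of leaf nodes: 3


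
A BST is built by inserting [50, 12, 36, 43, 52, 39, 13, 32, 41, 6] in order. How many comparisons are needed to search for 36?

Search path for 36: 50 -> 12 -> 36
Found: True
Comparisons: 3


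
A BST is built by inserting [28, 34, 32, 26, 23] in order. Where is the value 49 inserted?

Starting tree (level order): [28, 26, 34, 23, None, 32]
Insertion path: 28 -> 34
Result: insert 49 as right child of 34
Final tree (level order): [28, 26, 34, 23, None, 32, 49]


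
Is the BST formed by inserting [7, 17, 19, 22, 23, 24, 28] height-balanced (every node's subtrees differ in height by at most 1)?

Tree (level-order array): [7, None, 17, None, 19, None, 22, None, 23, None, 24, None, 28]
Definition: a tree is height-balanced if, at every node, |h(left) - h(right)| <= 1 (empty subtree has height -1).
Bottom-up per-node check:
  node 28: h_left=-1, h_right=-1, diff=0 [OK], height=0
  node 24: h_left=-1, h_right=0, diff=1 [OK], height=1
  node 23: h_left=-1, h_right=1, diff=2 [FAIL (|-1-1|=2 > 1)], height=2
  node 22: h_left=-1, h_right=2, diff=3 [FAIL (|-1-2|=3 > 1)], height=3
  node 19: h_left=-1, h_right=3, diff=4 [FAIL (|-1-3|=4 > 1)], height=4
  node 17: h_left=-1, h_right=4, diff=5 [FAIL (|-1-4|=5 > 1)], height=5
  node 7: h_left=-1, h_right=5, diff=6 [FAIL (|-1-5|=6 > 1)], height=6
Node 23 violates the condition: |-1 - 1| = 2 > 1.
Result: Not balanced


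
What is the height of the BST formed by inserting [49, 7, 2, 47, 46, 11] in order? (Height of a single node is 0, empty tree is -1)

Insertion order: [49, 7, 2, 47, 46, 11]
Tree (level-order array): [49, 7, None, 2, 47, None, None, 46, None, 11]
Compute height bottom-up (empty subtree = -1):
  height(2) = 1 + max(-1, -1) = 0
  height(11) = 1 + max(-1, -1) = 0
  height(46) = 1 + max(0, -1) = 1
  height(47) = 1 + max(1, -1) = 2
  height(7) = 1 + max(0, 2) = 3
  height(49) = 1 + max(3, -1) = 4
Height = 4


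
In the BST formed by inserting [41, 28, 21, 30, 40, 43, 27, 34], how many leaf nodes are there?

Tree built from: [41, 28, 21, 30, 40, 43, 27, 34]
Tree (level-order array): [41, 28, 43, 21, 30, None, None, None, 27, None, 40, None, None, 34]
Rule: A leaf has 0 children.
Per-node child counts:
  node 41: 2 child(ren)
  node 28: 2 child(ren)
  node 21: 1 child(ren)
  node 27: 0 child(ren)
  node 30: 1 child(ren)
  node 40: 1 child(ren)
  node 34: 0 child(ren)
  node 43: 0 child(ren)
Matching nodes: [27, 34, 43]
Count of leaf nodes: 3


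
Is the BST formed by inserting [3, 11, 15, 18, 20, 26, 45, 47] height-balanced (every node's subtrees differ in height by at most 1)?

Tree (level-order array): [3, None, 11, None, 15, None, 18, None, 20, None, 26, None, 45, None, 47]
Definition: a tree is height-balanced if, at every node, |h(left) - h(right)| <= 1 (empty subtree has height -1).
Bottom-up per-node check:
  node 47: h_left=-1, h_right=-1, diff=0 [OK], height=0
  node 45: h_left=-1, h_right=0, diff=1 [OK], height=1
  node 26: h_left=-1, h_right=1, diff=2 [FAIL (|-1-1|=2 > 1)], height=2
  node 20: h_left=-1, h_right=2, diff=3 [FAIL (|-1-2|=3 > 1)], height=3
  node 18: h_left=-1, h_right=3, diff=4 [FAIL (|-1-3|=4 > 1)], height=4
  node 15: h_left=-1, h_right=4, diff=5 [FAIL (|-1-4|=5 > 1)], height=5
  node 11: h_left=-1, h_right=5, diff=6 [FAIL (|-1-5|=6 > 1)], height=6
  node 3: h_left=-1, h_right=6, diff=7 [FAIL (|-1-6|=7 > 1)], height=7
Node 26 violates the condition: |-1 - 1| = 2 > 1.
Result: Not balanced


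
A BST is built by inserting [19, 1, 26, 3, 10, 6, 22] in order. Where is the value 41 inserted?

Starting tree (level order): [19, 1, 26, None, 3, 22, None, None, 10, None, None, 6]
Insertion path: 19 -> 26
Result: insert 41 as right child of 26
Final tree (level order): [19, 1, 26, None, 3, 22, 41, None, 10, None, None, None, None, 6]


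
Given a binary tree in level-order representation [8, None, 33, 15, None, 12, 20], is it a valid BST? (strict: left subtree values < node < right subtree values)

Level-order array: [8, None, 33, 15, None, 12, 20]
Validate using subtree bounds (lo, hi): at each node, require lo < value < hi,
then recurse left with hi=value and right with lo=value.
Preorder trace (stopping at first violation):
  at node 8 with bounds (-inf, +inf): OK
  at node 33 with bounds (8, +inf): OK
  at node 15 with bounds (8, 33): OK
  at node 12 with bounds (8, 15): OK
  at node 20 with bounds (15, 33): OK
No violation found at any node.
Result: Valid BST


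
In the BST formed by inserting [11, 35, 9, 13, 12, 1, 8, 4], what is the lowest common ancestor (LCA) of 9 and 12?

Tree insertion order: [11, 35, 9, 13, 12, 1, 8, 4]
Tree (level-order array): [11, 9, 35, 1, None, 13, None, None, 8, 12, None, 4]
In a BST, the LCA of p=9, q=12 is the first node v on the
root-to-leaf path with p <= v <= q (go left if both < v, right if both > v).
Walk from root:
  at 11: 9 <= 11 <= 12, this is the LCA
LCA = 11


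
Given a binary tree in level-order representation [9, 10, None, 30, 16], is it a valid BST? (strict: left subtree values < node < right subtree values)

Level-order array: [9, 10, None, 30, 16]
Validate using subtree bounds (lo, hi): at each node, require lo < value < hi,
then recurse left with hi=value and right with lo=value.
Preorder trace (stopping at first violation):
  at node 9 with bounds (-inf, +inf): OK
  at node 10 with bounds (-inf, 9): VIOLATION
Node 10 violates its bound: not (-inf < 10 < 9).
Result: Not a valid BST


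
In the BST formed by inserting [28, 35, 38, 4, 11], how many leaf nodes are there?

Tree built from: [28, 35, 38, 4, 11]
Tree (level-order array): [28, 4, 35, None, 11, None, 38]
Rule: A leaf has 0 children.
Per-node child counts:
  node 28: 2 child(ren)
  node 4: 1 child(ren)
  node 11: 0 child(ren)
  node 35: 1 child(ren)
  node 38: 0 child(ren)
Matching nodes: [11, 38]
Count of leaf nodes: 2


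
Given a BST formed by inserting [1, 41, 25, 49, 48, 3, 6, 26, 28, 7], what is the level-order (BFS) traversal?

Tree insertion order: [1, 41, 25, 49, 48, 3, 6, 26, 28, 7]
Tree (level-order array): [1, None, 41, 25, 49, 3, 26, 48, None, None, 6, None, 28, None, None, None, 7]
BFS from the root, enqueuing left then right child of each popped node:
  queue [1] -> pop 1, enqueue [41], visited so far: [1]
  queue [41] -> pop 41, enqueue [25, 49], visited so far: [1, 41]
  queue [25, 49] -> pop 25, enqueue [3, 26], visited so far: [1, 41, 25]
  queue [49, 3, 26] -> pop 49, enqueue [48], visited so far: [1, 41, 25, 49]
  queue [3, 26, 48] -> pop 3, enqueue [6], visited so far: [1, 41, 25, 49, 3]
  queue [26, 48, 6] -> pop 26, enqueue [28], visited so far: [1, 41, 25, 49, 3, 26]
  queue [48, 6, 28] -> pop 48, enqueue [none], visited so far: [1, 41, 25, 49, 3, 26, 48]
  queue [6, 28] -> pop 6, enqueue [7], visited so far: [1, 41, 25, 49, 3, 26, 48, 6]
  queue [28, 7] -> pop 28, enqueue [none], visited so far: [1, 41, 25, 49, 3, 26, 48, 6, 28]
  queue [7] -> pop 7, enqueue [none], visited so far: [1, 41, 25, 49, 3, 26, 48, 6, 28, 7]
Result: [1, 41, 25, 49, 3, 26, 48, 6, 28, 7]


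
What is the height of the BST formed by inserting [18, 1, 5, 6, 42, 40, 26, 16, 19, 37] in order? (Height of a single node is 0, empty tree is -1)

Insertion order: [18, 1, 5, 6, 42, 40, 26, 16, 19, 37]
Tree (level-order array): [18, 1, 42, None, 5, 40, None, None, 6, 26, None, None, 16, 19, 37]
Compute height bottom-up (empty subtree = -1):
  height(16) = 1 + max(-1, -1) = 0
  height(6) = 1 + max(-1, 0) = 1
  height(5) = 1 + max(-1, 1) = 2
  height(1) = 1 + max(-1, 2) = 3
  height(19) = 1 + max(-1, -1) = 0
  height(37) = 1 + max(-1, -1) = 0
  height(26) = 1 + max(0, 0) = 1
  height(40) = 1 + max(1, -1) = 2
  height(42) = 1 + max(2, -1) = 3
  height(18) = 1 + max(3, 3) = 4
Height = 4


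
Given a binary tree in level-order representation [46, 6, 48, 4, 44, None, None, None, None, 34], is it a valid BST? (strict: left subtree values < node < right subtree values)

Level-order array: [46, 6, 48, 4, 44, None, None, None, None, 34]
Validate using subtree bounds (lo, hi): at each node, require lo < value < hi,
then recurse left with hi=value and right with lo=value.
Preorder trace (stopping at first violation):
  at node 46 with bounds (-inf, +inf): OK
  at node 6 with bounds (-inf, 46): OK
  at node 4 with bounds (-inf, 6): OK
  at node 44 with bounds (6, 46): OK
  at node 34 with bounds (6, 44): OK
  at node 48 with bounds (46, +inf): OK
No violation found at any node.
Result: Valid BST


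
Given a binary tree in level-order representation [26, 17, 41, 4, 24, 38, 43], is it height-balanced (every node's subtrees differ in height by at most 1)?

Tree (level-order array): [26, 17, 41, 4, 24, 38, 43]
Definition: a tree is height-balanced if, at every node, |h(left) - h(right)| <= 1 (empty subtree has height -1).
Bottom-up per-node check:
  node 4: h_left=-1, h_right=-1, diff=0 [OK], height=0
  node 24: h_left=-1, h_right=-1, diff=0 [OK], height=0
  node 17: h_left=0, h_right=0, diff=0 [OK], height=1
  node 38: h_left=-1, h_right=-1, diff=0 [OK], height=0
  node 43: h_left=-1, h_right=-1, diff=0 [OK], height=0
  node 41: h_left=0, h_right=0, diff=0 [OK], height=1
  node 26: h_left=1, h_right=1, diff=0 [OK], height=2
All nodes satisfy the balance condition.
Result: Balanced


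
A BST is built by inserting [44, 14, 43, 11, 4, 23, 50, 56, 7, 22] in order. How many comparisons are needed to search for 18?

Search path for 18: 44 -> 14 -> 43 -> 23 -> 22
Found: False
Comparisons: 5


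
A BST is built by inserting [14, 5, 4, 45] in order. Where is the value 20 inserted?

Starting tree (level order): [14, 5, 45, 4]
Insertion path: 14 -> 45
Result: insert 20 as left child of 45
Final tree (level order): [14, 5, 45, 4, None, 20]


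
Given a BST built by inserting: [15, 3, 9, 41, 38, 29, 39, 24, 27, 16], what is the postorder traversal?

Tree insertion order: [15, 3, 9, 41, 38, 29, 39, 24, 27, 16]
Tree (level-order array): [15, 3, 41, None, 9, 38, None, None, None, 29, 39, 24, None, None, None, 16, 27]
Postorder traversal: [9, 3, 16, 27, 24, 29, 39, 38, 41, 15]


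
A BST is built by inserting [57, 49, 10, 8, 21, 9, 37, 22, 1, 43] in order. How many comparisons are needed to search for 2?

Search path for 2: 57 -> 49 -> 10 -> 8 -> 1
Found: False
Comparisons: 5


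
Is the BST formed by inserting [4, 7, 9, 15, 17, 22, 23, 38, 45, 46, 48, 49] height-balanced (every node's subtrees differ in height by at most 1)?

Tree (level-order array): [4, None, 7, None, 9, None, 15, None, 17, None, 22, None, 23, None, 38, None, 45, None, 46, None, 48, None, 49]
Definition: a tree is height-balanced if, at every node, |h(left) - h(right)| <= 1 (empty subtree has height -1).
Bottom-up per-node check:
  node 49: h_left=-1, h_right=-1, diff=0 [OK], height=0
  node 48: h_left=-1, h_right=0, diff=1 [OK], height=1
  node 46: h_left=-1, h_right=1, diff=2 [FAIL (|-1-1|=2 > 1)], height=2
  node 45: h_left=-1, h_right=2, diff=3 [FAIL (|-1-2|=3 > 1)], height=3
  node 38: h_left=-1, h_right=3, diff=4 [FAIL (|-1-3|=4 > 1)], height=4
  node 23: h_left=-1, h_right=4, diff=5 [FAIL (|-1-4|=5 > 1)], height=5
  node 22: h_left=-1, h_right=5, diff=6 [FAIL (|-1-5|=6 > 1)], height=6
  node 17: h_left=-1, h_right=6, diff=7 [FAIL (|-1-6|=7 > 1)], height=7
  node 15: h_left=-1, h_right=7, diff=8 [FAIL (|-1-7|=8 > 1)], height=8
  node 9: h_left=-1, h_right=8, diff=9 [FAIL (|-1-8|=9 > 1)], height=9
  node 7: h_left=-1, h_right=9, diff=10 [FAIL (|-1-9|=10 > 1)], height=10
  node 4: h_left=-1, h_right=10, diff=11 [FAIL (|-1-10|=11 > 1)], height=11
Node 46 violates the condition: |-1 - 1| = 2 > 1.
Result: Not balanced


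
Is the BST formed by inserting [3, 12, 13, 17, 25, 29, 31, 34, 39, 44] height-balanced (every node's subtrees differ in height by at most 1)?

Tree (level-order array): [3, None, 12, None, 13, None, 17, None, 25, None, 29, None, 31, None, 34, None, 39, None, 44]
Definition: a tree is height-balanced if, at every node, |h(left) - h(right)| <= 1 (empty subtree has height -1).
Bottom-up per-node check:
  node 44: h_left=-1, h_right=-1, diff=0 [OK], height=0
  node 39: h_left=-1, h_right=0, diff=1 [OK], height=1
  node 34: h_left=-1, h_right=1, diff=2 [FAIL (|-1-1|=2 > 1)], height=2
  node 31: h_left=-1, h_right=2, diff=3 [FAIL (|-1-2|=3 > 1)], height=3
  node 29: h_left=-1, h_right=3, diff=4 [FAIL (|-1-3|=4 > 1)], height=4
  node 25: h_left=-1, h_right=4, diff=5 [FAIL (|-1-4|=5 > 1)], height=5
  node 17: h_left=-1, h_right=5, diff=6 [FAIL (|-1-5|=6 > 1)], height=6
  node 13: h_left=-1, h_right=6, diff=7 [FAIL (|-1-6|=7 > 1)], height=7
  node 12: h_left=-1, h_right=7, diff=8 [FAIL (|-1-7|=8 > 1)], height=8
  node 3: h_left=-1, h_right=8, diff=9 [FAIL (|-1-8|=9 > 1)], height=9
Node 34 violates the condition: |-1 - 1| = 2 > 1.
Result: Not balanced


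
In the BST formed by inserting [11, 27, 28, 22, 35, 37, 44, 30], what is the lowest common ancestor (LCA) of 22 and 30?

Tree insertion order: [11, 27, 28, 22, 35, 37, 44, 30]
Tree (level-order array): [11, None, 27, 22, 28, None, None, None, 35, 30, 37, None, None, None, 44]
In a BST, the LCA of p=22, q=30 is the first node v on the
root-to-leaf path with p <= v <= q (go left if both < v, right if both > v).
Walk from root:
  at 11: both 22 and 30 > 11, go right
  at 27: 22 <= 27 <= 30, this is the LCA
LCA = 27


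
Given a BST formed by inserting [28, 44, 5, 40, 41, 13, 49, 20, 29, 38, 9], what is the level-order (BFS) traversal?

Tree insertion order: [28, 44, 5, 40, 41, 13, 49, 20, 29, 38, 9]
Tree (level-order array): [28, 5, 44, None, 13, 40, 49, 9, 20, 29, 41, None, None, None, None, None, None, None, 38]
BFS from the root, enqueuing left then right child of each popped node:
  queue [28] -> pop 28, enqueue [5, 44], visited so far: [28]
  queue [5, 44] -> pop 5, enqueue [13], visited so far: [28, 5]
  queue [44, 13] -> pop 44, enqueue [40, 49], visited so far: [28, 5, 44]
  queue [13, 40, 49] -> pop 13, enqueue [9, 20], visited so far: [28, 5, 44, 13]
  queue [40, 49, 9, 20] -> pop 40, enqueue [29, 41], visited so far: [28, 5, 44, 13, 40]
  queue [49, 9, 20, 29, 41] -> pop 49, enqueue [none], visited so far: [28, 5, 44, 13, 40, 49]
  queue [9, 20, 29, 41] -> pop 9, enqueue [none], visited so far: [28, 5, 44, 13, 40, 49, 9]
  queue [20, 29, 41] -> pop 20, enqueue [none], visited so far: [28, 5, 44, 13, 40, 49, 9, 20]
  queue [29, 41] -> pop 29, enqueue [38], visited so far: [28, 5, 44, 13, 40, 49, 9, 20, 29]
  queue [41, 38] -> pop 41, enqueue [none], visited so far: [28, 5, 44, 13, 40, 49, 9, 20, 29, 41]
  queue [38] -> pop 38, enqueue [none], visited so far: [28, 5, 44, 13, 40, 49, 9, 20, 29, 41, 38]
Result: [28, 5, 44, 13, 40, 49, 9, 20, 29, 41, 38]


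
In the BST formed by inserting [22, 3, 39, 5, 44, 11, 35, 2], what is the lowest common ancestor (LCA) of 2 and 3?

Tree insertion order: [22, 3, 39, 5, 44, 11, 35, 2]
Tree (level-order array): [22, 3, 39, 2, 5, 35, 44, None, None, None, 11]
In a BST, the LCA of p=2, q=3 is the first node v on the
root-to-leaf path with p <= v <= q (go left if both < v, right if both > v).
Walk from root:
  at 22: both 2 and 3 < 22, go left
  at 3: 2 <= 3 <= 3, this is the LCA
LCA = 3


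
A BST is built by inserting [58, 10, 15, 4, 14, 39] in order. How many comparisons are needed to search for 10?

Search path for 10: 58 -> 10
Found: True
Comparisons: 2


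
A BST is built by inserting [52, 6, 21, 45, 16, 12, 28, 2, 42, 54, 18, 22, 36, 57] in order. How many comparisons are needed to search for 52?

Search path for 52: 52
Found: True
Comparisons: 1


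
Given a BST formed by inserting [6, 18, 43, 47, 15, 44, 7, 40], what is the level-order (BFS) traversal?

Tree insertion order: [6, 18, 43, 47, 15, 44, 7, 40]
Tree (level-order array): [6, None, 18, 15, 43, 7, None, 40, 47, None, None, None, None, 44]
BFS from the root, enqueuing left then right child of each popped node:
  queue [6] -> pop 6, enqueue [18], visited so far: [6]
  queue [18] -> pop 18, enqueue [15, 43], visited so far: [6, 18]
  queue [15, 43] -> pop 15, enqueue [7], visited so far: [6, 18, 15]
  queue [43, 7] -> pop 43, enqueue [40, 47], visited so far: [6, 18, 15, 43]
  queue [7, 40, 47] -> pop 7, enqueue [none], visited so far: [6, 18, 15, 43, 7]
  queue [40, 47] -> pop 40, enqueue [none], visited so far: [6, 18, 15, 43, 7, 40]
  queue [47] -> pop 47, enqueue [44], visited so far: [6, 18, 15, 43, 7, 40, 47]
  queue [44] -> pop 44, enqueue [none], visited so far: [6, 18, 15, 43, 7, 40, 47, 44]
Result: [6, 18, 15, 43, 7, 40, 47, 44]


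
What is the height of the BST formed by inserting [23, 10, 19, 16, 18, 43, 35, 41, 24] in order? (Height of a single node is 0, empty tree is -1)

Insertion order: [23, 10, 19, 16, 18, 43, 35, 41, 24]
Tree (level-order array): [23, 10, 43, None, 19, 35, None, 16, None, 24, 41, None, 18]
Compute height bottom-up (empty subtree = -1):
  height(18) = 1 + max(-1, -1) = 0
  height(16) = 1 + max(-1, 0) = 1
  height(19) = 1 + max(1, -1) = 2
  height(10) = 1 + max(-1, 2) = 3
  height(24) = 1 + max(-1, -1) = 0
  height(41) = 1 + max(-1, -1) = 0
  height(35) = 1 + max(0, 0) = 1
  height(43) = 1 + max(1, -1) = 2
  height(23) = 1 + max(3, 2) = 4
Height = 4


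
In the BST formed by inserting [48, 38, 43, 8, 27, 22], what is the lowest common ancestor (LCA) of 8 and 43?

Tree insertion order: [48, 38, 43, 8, 27, 22]
Tree (level-order array): [48, 38, None, 8, 43, None, 27, None, None, 22]
In a BST, the LCA of p=8, q=43 is the first node v on the
root-to-leaf path with p <= v <= q (go left if both < v, right if both > v).
Walk from root:
  at 48: both 8 and 43 < 48, go left
  at 38: 8 <= 38 <= 43, this is the LCA
LCA = 38


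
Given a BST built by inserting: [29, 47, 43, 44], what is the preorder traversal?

Tree insertion order: [29, 47, 43, 44]
Tree (level-order array): [29, None, 47, 43, None, None, 44]
Preorder traversal: [29, 47, 43, 44]


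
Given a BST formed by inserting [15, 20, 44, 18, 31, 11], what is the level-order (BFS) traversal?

Tree insertion order: [15, 20, 44, 18, 31, 11]
Tree (level-order array): [15, 11, 20, None, None, 18, 44, None, None, 31]
BFS from the root, enqueuing left then right child of each popped node:
  queue [15] -> pop 15, enqueue [11, 20], visited so far: [15]
  queue [11, 20] -> pop 11, enqueue [none], visited so far: [15, 11]
  queue [20] -> pop 20, enqueue [18, 44], visited so far: [15, 11, 20]
  queue [18, 44] -> pop 18, enqueue [none], visited so far: [15, 11, 20, 18]
  queue [44] -> pop 44, enqueue [31], visited so far: [15, 11, 20, 18, 44]
  queue [31] -> pop 31, enqueue [none], visited so far: [15, 11, 20, 18, 44, 31]
Result: [15, 11, 20, 18, 44, 31]


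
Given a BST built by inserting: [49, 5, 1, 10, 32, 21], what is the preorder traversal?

Tree insertion order: [49, 5, 1, 10, 32, 21]
Tree (level-order array): [49, 5, None, 1, 10, None, None, None, 32, 21]
Preorder traversal: [49, 5, 1, 10, 32, 21]


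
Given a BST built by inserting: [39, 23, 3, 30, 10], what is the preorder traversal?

Tree insertion order: [39, 23, 3, 30, 10]
Tree (level-order array): [39, 23, None, 3, 30, None, 10]
Preorder traversal: [39, 23, 3, 10, 30]


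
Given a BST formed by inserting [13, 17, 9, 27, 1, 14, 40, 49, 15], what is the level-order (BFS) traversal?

Tree insertion order: [13, 17, 9, 27, 1, 14, 40, 49, 15]
Tree (level-order array): [13, 9, 17, 1, None, 14, 27, None, None, None, 15, None, 40, None, None, None, 49]
BFS from the root, enqueuing left then right child of each popped node:
  queue [13] -> pop 13, enqueue [9, 17], visited so far: [13]
  queue [9, 17] -> pop 9, enqueue [1], visited so far: [13, 9]
  queue [17, 1] -> pop 17, enqueue [14, 27], visited so far: [13, 9, 17]
  queue [1, 14, 27] -> pop 1, enqueue [none], visited so far: [13, 9, 17, 1]
  queue [14, 27] -> pop 14, enqueue [15], visited so far: [13, 9, 17, 1, 14]
  queue [27, 15] -> pop 27, enqueue [40], visited so far: [13, 9, 17, 1, 14, 27]
  queue [15, 40] -> pop 15, enqueue [none], visited so far: [13, 9, 17, 1, 14, 27, 15]
  queue [40] -> pop 40, enqueue [49], visited so far: [13, 9, 17, 1, 14, 27, 15, 40]
  queue [49] -> pop 49, enqueue [none], visited so far: [13, 9, 17, 1, 14, 27, 15, 40, 49]
Result: [13, 9, 17, 1, 14, 27, 15, 40, 49]


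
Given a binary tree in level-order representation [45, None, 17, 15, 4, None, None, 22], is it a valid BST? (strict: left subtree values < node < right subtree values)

Level-order array: [45, None, 17, 15, 4, None, None, 22]
Validate using subtree bounds (lo, hi): at each node, require lo < value < hi,
then recurse left with hi=value and right with lo=value.
Preorder trace (stopping at first violation):
  at node 45 with bounds (-inf, +inf): OK
  at node 17 with bounds (45, +inf): VIOLATION
Node 17 violates its bound: not (45 < 17 < +inf).
Result: Not a valid BST


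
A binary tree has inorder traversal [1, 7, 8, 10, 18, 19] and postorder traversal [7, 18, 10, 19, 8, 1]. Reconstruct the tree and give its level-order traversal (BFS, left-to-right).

Inorder:   [1, 7, 8, 10, 18, 19]
Postorder: [7, 18, 10, 19, 8, 1]
Algorithm: postorder visits root last, so walk postorder right-to-left;
each value is the root of the current inorder slice — split it at that
value, recurse on the right subtree first, then the left.
Recursive splits:
  root=1; inorder splits into left=[], right=[7, 8, 10, 18, 19]
  root=8; inorder splits into left=[7], right=[10, 18, 19]
  root=19; inorder splits into left=[10, 18], right=[]
  root=10; inorder splits into left=[], right=[18]
  root=18; inorder splits into left=[], right=[]
  root=7; inorder splits into left=[], right=[]
Reconstructed level-order: [1, 8, 7, 19, 10, 18]


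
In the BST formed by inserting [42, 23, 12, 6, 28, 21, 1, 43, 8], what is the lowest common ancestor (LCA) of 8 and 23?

Tree insertion order: [42, 23, 12, 6, 28, 21, 1, 43, 8]
Tree (level-order array): [42, 23, 43, 12, 28, None, None, 6, 21, None, None, 1, 8]
In a BST, the LCA of p=8, q=23 is the first node v on the
root-to-leaf path with p <= v <= q (go left if both < v, right if both > v).
Walk from root:
  at 42: both 8 and 23 < 42, go left
  at 23: 8 <= 23 <= 23, this is the LCA
LCA = 23


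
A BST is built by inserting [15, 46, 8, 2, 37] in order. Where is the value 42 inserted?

Starting tree (level order): [15, 8, 46, 2, None, 37]
Insertion path: 15 -> 46 -> 37
Result: insert 42 as right child of 37
Final tree (level order): [15, 8, 46, 2, None, 37, None, None, None, None, 42]


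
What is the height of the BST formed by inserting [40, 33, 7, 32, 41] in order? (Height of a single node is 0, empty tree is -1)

Insertion order: [40, 33, 7, 32, 41]
Tree (level-order array): [40, 33, 41, 7, None, None, None, None, 32]
Compute height bottom-up (empty subtree = -1):
  height(32) = 1 + max(-1, -1) = 0
  height(7) = 1 + max(-1, 0) = 1
  height(33) = 1 + max(1, -1) = 2
  height(41) = 1 + max(-1, -1) = 0
  height(40) = 1 + max(2, 0) = 3
Height = 3
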